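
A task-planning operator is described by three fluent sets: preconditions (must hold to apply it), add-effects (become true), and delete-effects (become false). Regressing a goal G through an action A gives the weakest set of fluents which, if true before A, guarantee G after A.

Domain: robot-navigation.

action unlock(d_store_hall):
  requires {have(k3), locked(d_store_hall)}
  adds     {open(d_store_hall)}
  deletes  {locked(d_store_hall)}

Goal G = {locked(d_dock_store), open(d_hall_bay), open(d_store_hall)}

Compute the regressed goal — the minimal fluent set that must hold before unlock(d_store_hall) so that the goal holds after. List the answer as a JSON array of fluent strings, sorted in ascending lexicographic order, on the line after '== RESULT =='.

Regress:
  G ∩ del = {}  (empty — regression defined)
  G \ add = {locked(d_dock_store), open(d_hall_bay), open(d_store_hall)} \ {open(d_store_hall)} = {locked(d_dock_store), open(d_hall_bay)}
  ∪ pre   = {locked(d_dock_store), open(d_hall_bay)} ∪ {have(k3), locked(d_store_hall)}
          = {have(k3), locked(d_dock_store), locked(d_store_hall), open(d_hall_bay)}

== RESULT ==
["have(k3)", "locked(d_dock_store)", "locked(d_store_hall)", "open(d_hall_bay)"]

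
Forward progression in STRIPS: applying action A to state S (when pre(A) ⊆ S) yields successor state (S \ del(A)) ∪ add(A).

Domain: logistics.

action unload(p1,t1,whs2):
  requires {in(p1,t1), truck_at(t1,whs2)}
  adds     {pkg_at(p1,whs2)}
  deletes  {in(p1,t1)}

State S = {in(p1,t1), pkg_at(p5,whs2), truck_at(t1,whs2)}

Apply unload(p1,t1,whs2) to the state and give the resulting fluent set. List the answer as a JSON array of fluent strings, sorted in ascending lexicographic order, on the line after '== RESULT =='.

Progress:
  pre ⊆ S: {in(p1,t1), truck_at(t1,whs2)} ⊆ S  — applicable
  S \ del = {pkg_at(p5,whs2), truck_at(t1,whs2)}
  ∪ add   = {pkg_at(p1,whs2), pkg_at(p5,whs2), truck_at(t1,whs2)}

== RESULT ==
["pkg_at(p1,whs2)", "pkg_at(p5,whs2)", "truck_at(t1,whs2)"]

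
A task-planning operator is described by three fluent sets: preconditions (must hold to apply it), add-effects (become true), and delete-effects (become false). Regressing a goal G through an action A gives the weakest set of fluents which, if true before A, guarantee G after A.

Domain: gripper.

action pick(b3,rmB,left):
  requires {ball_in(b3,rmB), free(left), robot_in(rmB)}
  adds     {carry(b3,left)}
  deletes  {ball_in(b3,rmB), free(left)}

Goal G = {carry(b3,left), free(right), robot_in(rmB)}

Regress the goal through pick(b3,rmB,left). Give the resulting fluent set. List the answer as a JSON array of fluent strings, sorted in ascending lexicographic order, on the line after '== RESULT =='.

Compute (G \ add) ∪ pre:
  G ∩ del = {}  (empty — regression defined)
  G \ add = {carry(b3,left), free(right), robot_in(rmB)} \ {carry(b3,left)} = {free(right), robot_in(rmB)}
  ∪ pre   = {free(right), robot_in(rmB)} ∪ {ball_in(b3,rmB), free(left), robot_in(rmB)}
          = {ball_in(b3,rmB), free(left), free(right), robot_in(rmB)}

== RESULT ==
["ball_in(b3,rmB)", "free(left)", "free(right)", "robot_in(rmB)"]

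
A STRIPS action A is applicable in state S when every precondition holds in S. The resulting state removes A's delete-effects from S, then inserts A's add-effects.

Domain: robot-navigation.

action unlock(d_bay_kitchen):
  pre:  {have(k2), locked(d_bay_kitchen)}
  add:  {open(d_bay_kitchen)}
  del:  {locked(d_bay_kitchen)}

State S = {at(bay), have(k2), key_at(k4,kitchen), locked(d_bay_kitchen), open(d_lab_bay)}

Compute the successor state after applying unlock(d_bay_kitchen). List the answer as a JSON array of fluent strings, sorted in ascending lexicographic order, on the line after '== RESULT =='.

Compute (S \ del) ∪ add:
  pre ⊆ S: {have(k2), locked(d_bay_kitchen)} ⊆ S  — applicable
  S \ del = {at(bay), have(k2), key_at(k4,kitchen), open(d_lab_bay)}
  ∪ add   = {at(bay), have(k2), key_at(k4,kitchen), open(d_bay_kitchen), open(d_lab_bay)}

== RESULT ==
["at(bay)", "have(k2)", "key_at(k4,kitchen)", "open(d_bay_kitchen)", "open(d_lab_bay)"]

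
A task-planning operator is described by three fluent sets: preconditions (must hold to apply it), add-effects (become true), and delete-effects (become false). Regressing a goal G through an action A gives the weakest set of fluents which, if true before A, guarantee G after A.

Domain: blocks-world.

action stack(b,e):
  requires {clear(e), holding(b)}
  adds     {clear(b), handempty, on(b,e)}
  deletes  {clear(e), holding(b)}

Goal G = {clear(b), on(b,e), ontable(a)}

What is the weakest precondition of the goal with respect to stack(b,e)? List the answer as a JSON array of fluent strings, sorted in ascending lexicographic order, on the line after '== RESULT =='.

Compute (G \ add) ∪ pre:
  G ∩ del = {}  (empty — regression defined)
  G \ add = {clear(b), on(b,e), ontable(a)} \ {clear(b), handempty, on(b,e)} = {ontable(a)}
  ∪ pre   = {ontable(a)} ∪ {clear(e), holding(b)}
          = {clear(e), holding(b), ontable(a)}

== RESULT ==
["clear(e)", "holding(b)", "ontable(a)"]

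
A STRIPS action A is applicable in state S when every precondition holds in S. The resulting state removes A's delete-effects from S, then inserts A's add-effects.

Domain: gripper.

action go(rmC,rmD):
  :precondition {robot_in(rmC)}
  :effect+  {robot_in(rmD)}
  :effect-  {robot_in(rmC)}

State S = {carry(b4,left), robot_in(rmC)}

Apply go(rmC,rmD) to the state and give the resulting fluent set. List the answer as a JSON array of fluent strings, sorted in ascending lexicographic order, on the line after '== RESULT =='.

Progress:
  pre ⊆ S: {robot_in(rmC)} ⊆ S  — applicable
  S \ del = {carry(b4,left)}
  ∪ add   = {carry(b4,left), robot_in(rmD)}

== RESULT ==
["carry(b4,left)", "robot_in(rmD)"]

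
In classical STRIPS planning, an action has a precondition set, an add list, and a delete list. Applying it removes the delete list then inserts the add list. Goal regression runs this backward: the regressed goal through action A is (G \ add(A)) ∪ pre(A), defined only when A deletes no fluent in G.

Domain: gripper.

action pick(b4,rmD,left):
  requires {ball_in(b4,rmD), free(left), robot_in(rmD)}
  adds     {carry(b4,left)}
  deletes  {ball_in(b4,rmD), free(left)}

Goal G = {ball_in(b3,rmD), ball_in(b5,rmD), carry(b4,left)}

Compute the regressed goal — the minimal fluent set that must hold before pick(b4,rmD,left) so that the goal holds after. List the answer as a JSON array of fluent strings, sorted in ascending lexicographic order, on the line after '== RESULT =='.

Compute (G \ add) ∪ pre:
  G ∩ del = {}  (empty — regression defined)
  G \ add = {ball_in(b3,rmD), ball_in(b5,rmD), carry(b4,left)} \ {carry(b4,left)} = {ball_in(b3,rmD), ball_in(b5,rmD)}
  ∪ pre   = {ball_in(b3,rmD), ball_in(b5,rmD)} ∪ {ball_in(b4,rmD), free(left), robot_in(rmD)}
          = {ball_in(b3,rmD), ball_in(b4,rmD), ball_in(b5,rmD), free(left), robot_in(rmD)}

== RESULT ==
["ball_in(b3,rmD)", "ball_in(b4,rmD)", "ball_in(b5,rmD)", "free(left)", "robot_in(rmD)"]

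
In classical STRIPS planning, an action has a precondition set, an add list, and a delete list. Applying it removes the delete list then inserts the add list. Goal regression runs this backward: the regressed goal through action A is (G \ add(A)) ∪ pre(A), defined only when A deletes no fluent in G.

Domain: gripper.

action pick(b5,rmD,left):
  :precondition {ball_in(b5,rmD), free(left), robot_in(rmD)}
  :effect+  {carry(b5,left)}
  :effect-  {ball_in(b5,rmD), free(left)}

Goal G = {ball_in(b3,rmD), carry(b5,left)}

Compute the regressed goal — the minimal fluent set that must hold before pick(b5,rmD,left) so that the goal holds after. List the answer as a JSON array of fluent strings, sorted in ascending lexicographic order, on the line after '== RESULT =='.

Regress:
  G ∩ del = {}  (empty — regression defined)
  G \ add = {ball_in(b3,rmD), carry(b5,left)} \ {carry(b5,left)} = {ball_in(b3,rmD)}
  ∪ pre   = {ball_in(b3,rmD)} ∪ {ball_in(b5,rmD), free(left), robot_in(rmD)}
          = {ball_in(b3,rmD), ball_in(b5,rmD), free(left), robot_in(rmD)}

== RESULT ==
["ball_in(b3,rmD)", "ball_in(b5,rmD)", "free(left)", "robot_in(rmD)"]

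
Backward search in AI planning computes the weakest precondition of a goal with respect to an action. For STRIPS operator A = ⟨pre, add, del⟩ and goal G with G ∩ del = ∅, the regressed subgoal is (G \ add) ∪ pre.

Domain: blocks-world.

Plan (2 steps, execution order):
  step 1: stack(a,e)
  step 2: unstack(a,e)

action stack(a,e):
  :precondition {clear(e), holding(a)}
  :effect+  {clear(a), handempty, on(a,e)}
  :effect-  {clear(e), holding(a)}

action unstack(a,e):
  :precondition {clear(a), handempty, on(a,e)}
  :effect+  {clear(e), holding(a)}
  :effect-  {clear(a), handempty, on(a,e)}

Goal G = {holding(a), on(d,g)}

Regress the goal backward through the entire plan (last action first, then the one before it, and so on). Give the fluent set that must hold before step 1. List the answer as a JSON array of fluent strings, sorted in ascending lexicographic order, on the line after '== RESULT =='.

Regress step by step:
  through step 2 (unstack(a,e)): drop {holding(a)}, keep {on(d,g)}, require {clear(a), handempty, on(a,e)}
    → {clear(a), handempty, on(a,e), on(d,g)}
  through step 1 (stack(a,e)): drop {clear(a), handempty, on(a,e)}, keep {on(d,g)}, require {clear(e), holding(a)}
    → {clear(e), holding(a), on(d,g)}

== RESULT ==
["clear(e)", "holding(a)", "on(d,g)"]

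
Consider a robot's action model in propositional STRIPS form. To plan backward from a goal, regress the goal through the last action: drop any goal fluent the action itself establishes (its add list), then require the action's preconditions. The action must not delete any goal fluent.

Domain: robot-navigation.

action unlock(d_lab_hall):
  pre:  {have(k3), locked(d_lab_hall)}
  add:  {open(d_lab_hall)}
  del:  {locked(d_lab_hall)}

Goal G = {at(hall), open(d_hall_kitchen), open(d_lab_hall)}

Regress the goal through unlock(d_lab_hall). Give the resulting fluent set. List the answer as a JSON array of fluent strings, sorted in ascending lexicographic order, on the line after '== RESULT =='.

Compute (G \ add) ∪ pre:
  G ∩ del = {}  (empty — regression defined)
  G \ add = {at(hall), open(d_hall_kitchen), open(d_lab_hall)} \ {open(d_lab_hall)} = {at(hall), open(d_hall_kitchen)}
  ∪ pre   = {at(hall), open(d_hall_kitchen)} ∪ {have(k3), locked(d_lab_hall)}
          = {at(hall), have(k3), locked(d_lab_hall), open(d_hall_kitchen)}

== RESULT ==
["at(hall)", "have(k3)", "locked(d_lab_hall)", "open(d_hall_kitchen)"]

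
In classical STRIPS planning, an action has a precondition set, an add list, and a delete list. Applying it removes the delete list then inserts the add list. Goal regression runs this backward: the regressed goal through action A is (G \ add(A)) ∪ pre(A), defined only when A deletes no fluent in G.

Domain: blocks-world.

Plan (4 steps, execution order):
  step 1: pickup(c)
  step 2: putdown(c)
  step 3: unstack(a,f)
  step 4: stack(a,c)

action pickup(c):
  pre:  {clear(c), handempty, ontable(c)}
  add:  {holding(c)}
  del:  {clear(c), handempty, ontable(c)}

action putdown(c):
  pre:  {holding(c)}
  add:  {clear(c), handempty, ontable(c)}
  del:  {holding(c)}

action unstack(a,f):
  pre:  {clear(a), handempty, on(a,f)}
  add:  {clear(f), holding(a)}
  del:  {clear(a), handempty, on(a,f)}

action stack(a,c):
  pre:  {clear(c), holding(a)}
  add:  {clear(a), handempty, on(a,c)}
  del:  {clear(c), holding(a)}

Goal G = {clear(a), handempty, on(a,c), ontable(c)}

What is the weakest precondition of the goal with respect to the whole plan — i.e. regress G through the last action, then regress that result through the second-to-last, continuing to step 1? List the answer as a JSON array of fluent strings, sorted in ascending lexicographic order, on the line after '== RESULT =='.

Regress step by step:
  through step 4 (stack(a,c)): drop {clear(a), handempty, on(a,c)}, keep {ontable(c)}, require {clear(c), holding(a)}
    → {clear(c), holding(a), ontable(c)}
  through step 3 (unstack(a,f)): drop {holding(a)}, keep {clear(c), ontable(c)}, require {clear(a), handempty, on(a,f)}
    → {clear(a), clear(c), handempty, on(a,f), ontable(c)}
  through step 2 (putdown(c)): drop {clear(c), handempty, ontable(c)}, keep {clear(a), on(a,f)}, require {holding(c)}
    → {clear(a), holding(c), on(a,f)}
  through step 1 (pickup(c)): drop {holding(c)}, keep {clear(a), on(a,f)}, require {clear(c), handempty, ontable(c)}
    → {clear(a), clear(c), handempty, on(a,f), ontable(c)}

== RESULT ==
["clear(a)", "clear(c)", "handempty", "on(a,f)", "ontable(c)"]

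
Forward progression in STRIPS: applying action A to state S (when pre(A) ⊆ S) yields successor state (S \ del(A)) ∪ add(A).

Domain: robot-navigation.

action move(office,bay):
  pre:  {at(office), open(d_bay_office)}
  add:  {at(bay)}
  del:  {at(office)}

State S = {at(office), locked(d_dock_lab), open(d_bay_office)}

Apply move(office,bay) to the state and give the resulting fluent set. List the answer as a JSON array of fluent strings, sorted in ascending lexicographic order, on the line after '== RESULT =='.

Compute (S \ del) ∪ add:
  pre ⊆ S: {at(office), open(d_bay_office)} ⊆ S  — applicable
  S \ del = {locked(d_dock_lab), open(d_bay_office)}
  ∪ add   = {at(bay), locked(d_dock_lab), open(d_bay_office)}

== RESULT ==
["at(bay)", "locked(d_dock_lab)", "open(d_bay_office)"]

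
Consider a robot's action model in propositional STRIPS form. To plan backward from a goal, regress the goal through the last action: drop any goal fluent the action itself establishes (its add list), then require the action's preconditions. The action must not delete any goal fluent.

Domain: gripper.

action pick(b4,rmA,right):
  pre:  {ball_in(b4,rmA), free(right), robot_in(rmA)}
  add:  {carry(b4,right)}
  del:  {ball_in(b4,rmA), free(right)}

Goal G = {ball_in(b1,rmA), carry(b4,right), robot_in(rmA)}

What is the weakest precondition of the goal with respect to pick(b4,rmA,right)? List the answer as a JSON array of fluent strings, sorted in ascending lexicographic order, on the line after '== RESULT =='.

Compute (G \ add) ∪ pre:
  G ∩ del = {}  (empty — regression defined)
  G \ add = {ball_in(b1,rmA), carry(b4,right), robot_in(rmA)} \ {carry(b4,right)} = {ball_in(b1,rmA), robot_in(rmA)}
  ∪ pre   = {ball_in(b1,rmA), robot_in(rmA)} ∪ {ball_in(b4,rmA), free(right), robot_in(rmA)}
          = {ball_in(b1,rmA), ball_in(b4,rmA), free(right), robot_in(rmA)}

== RESULT ==
["ball_in(b1,rmA)", "ball_in(b4,rmA)", "free(right)", "robot_in(rmA)"]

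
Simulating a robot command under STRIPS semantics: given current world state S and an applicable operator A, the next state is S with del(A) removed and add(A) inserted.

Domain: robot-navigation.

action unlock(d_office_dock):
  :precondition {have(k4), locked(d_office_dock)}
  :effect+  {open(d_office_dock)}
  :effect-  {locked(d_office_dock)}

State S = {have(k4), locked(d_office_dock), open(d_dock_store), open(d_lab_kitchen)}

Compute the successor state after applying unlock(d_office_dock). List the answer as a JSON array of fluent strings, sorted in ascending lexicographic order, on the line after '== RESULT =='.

Compute (S \ del) ∪ add:
  pre ⊆ S: {have(k4), locked(d_office_dock)} ⊆ S  — applicable
  S \ del = {have(k4), open(d_dock_store), open(d_lab_kitchen)}
  ∪ add   = {have(k4), open(d_dock_store), open(d_lab_kitchen), open(d_office_dock)}

== RESULT ==
["have(k4)", "open(d_dock_store)", "open(d_lab_kitchen)", "open(d_office_dock)"]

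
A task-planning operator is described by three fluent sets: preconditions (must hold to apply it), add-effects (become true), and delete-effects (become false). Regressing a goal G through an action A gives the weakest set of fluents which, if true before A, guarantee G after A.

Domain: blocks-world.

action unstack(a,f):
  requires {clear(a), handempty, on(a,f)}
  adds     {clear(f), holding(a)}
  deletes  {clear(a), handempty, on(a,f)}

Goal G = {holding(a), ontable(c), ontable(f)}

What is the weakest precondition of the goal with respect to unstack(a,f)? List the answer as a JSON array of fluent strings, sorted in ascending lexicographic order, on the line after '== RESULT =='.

Compute (G \ add) ∪ pre:
  G ∩ del = {}  (empty — regression defined)
  G \ add = {holding(a), ontable(c), ontable(f)} \ {clear(f), holding(a)} = {ontable(c), ontable(f)}
  ∪ pre   = {ontable(c), ontable(f)} ∪ {clear(a), handempty, on(a,f)}
          = {clear(a), handempty, on(a,f), ontable(c), ontable(f)}

== RESULT ==
["clear(a)", "handempty", "on(a,f)", "ontable(c)", "ontable(f)"]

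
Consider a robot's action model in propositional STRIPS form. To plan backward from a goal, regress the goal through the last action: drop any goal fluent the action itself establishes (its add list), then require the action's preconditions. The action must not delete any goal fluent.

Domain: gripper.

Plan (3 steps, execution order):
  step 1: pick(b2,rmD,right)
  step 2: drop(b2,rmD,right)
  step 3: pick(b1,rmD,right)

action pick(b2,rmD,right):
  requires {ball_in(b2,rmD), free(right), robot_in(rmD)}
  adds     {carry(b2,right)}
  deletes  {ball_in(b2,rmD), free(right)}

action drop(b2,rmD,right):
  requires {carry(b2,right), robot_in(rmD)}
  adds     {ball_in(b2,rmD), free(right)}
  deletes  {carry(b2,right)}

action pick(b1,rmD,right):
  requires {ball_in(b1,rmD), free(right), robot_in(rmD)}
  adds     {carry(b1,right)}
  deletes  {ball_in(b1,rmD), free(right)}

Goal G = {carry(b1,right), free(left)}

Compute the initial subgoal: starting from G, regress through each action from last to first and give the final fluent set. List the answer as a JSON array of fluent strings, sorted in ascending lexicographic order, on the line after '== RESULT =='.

Regress step by step:
  through step 3 (pick(b1,rmD,right)): drop {carry(b1,right)}, keep {free(left)}, require {ball_in(b1,rmD), free(right), robot_in(rmD)}
    → {ball_in(b1,rmD), free(left), free(right), robot_in(rmD)}
  through step 2 (drop(b2,rmD,right)): drop {free(right)}, keep {ball_in(b1,rmD), free(left), robot_in(rmD)}, require {carry(b2,right), robot_in(rmD)}
    → {ball_in(b1,rmD), carry(b2,right), free(left), robot_in(rmD)}
  through step 1 (pick(b2,rmD,right)): drop {carry(b2,right)}, keep {ball_in(b1,rmD), free(left), robot_in(rmD)}, require {ball_in(b2,rmD), free(right), robot_in(rmD)}
    → {ball_in(b1,rmD), ball_in(b2,rmD), free(left), free(right), robot_in(rmD)}

== RESULT ==
["ball_in(b1,rmD)", "ball_in(b2,rmD)", "free(left)", "free(right)", "robot_in(rmD)"]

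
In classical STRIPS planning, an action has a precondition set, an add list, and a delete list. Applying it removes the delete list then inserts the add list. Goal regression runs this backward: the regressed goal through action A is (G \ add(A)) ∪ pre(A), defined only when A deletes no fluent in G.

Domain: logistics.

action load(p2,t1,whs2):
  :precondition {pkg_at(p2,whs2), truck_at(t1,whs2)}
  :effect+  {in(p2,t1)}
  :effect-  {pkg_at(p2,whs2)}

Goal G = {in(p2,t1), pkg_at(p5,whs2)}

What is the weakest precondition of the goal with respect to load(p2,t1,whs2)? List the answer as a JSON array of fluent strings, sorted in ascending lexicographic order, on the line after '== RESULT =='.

Regress:
  G ∩ del = {}  (empty — regression defined)
  G \ add = {in(p2,t1), pkg_at(p5,whs2)} \ {in(p2,t1)} = {pkg_at(p5,whs2)}
  ∪ pre   = {pkg_at(p5,whs2)} ∪ {pkg_at(p2,whs2), truck_at(t1,whs2)}
          = {pkg_at(p2,whs2), pkg_at(p5,whs2), truck_at(t1,whs2)}

== RESULT ==
["pkg_at(p2,whs2)", "pkg_at(p5,whs2)", "truck_at(t1,whs2)"]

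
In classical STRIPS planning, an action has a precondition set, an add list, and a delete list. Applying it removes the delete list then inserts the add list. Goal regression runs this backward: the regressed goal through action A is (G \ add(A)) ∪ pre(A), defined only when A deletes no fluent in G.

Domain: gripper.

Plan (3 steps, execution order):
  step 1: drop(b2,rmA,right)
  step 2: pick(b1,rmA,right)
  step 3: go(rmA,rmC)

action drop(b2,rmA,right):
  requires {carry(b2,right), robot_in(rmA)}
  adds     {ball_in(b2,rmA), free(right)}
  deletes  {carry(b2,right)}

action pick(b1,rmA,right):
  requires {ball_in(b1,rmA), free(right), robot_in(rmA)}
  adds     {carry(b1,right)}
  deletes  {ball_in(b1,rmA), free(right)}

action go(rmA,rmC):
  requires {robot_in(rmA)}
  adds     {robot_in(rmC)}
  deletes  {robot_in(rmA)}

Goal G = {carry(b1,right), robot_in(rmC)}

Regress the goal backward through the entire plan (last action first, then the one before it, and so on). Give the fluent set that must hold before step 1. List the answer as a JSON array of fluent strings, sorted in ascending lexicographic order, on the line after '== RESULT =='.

Work backward from the goal:
  through step 3 (go(rmA,rmC)): drop {robot_in(rmC)}, keep {carry(b1,right)}, require {robot_in(rmA)}
    → {carry(b1,right), robot_in(rmA)}
  through step 2 (pick(b1,rmA,right)): drop {carry(b1,right)}, keep {robot_in(rmA)}, require {ball_in(b1,rmA), free(right), robot_in(rmA)}
    → {ball_in(b1,rmA), free(right), robot_in(rmA)}
  through step 1 (drop(b2,rmA,right)): drop {free(right)}, keep {ball_in(b1,rmA), robot_in(rmA)}, require {carry(b2,right), robot_in(rmA)}
    → {ball_in(b1,rmA), carry(b2,right), robot_in(rmA)}

== RESULT ==
["ball_in(b1,rmA)", "carry(b2,right)", "robot_in(rmA)"]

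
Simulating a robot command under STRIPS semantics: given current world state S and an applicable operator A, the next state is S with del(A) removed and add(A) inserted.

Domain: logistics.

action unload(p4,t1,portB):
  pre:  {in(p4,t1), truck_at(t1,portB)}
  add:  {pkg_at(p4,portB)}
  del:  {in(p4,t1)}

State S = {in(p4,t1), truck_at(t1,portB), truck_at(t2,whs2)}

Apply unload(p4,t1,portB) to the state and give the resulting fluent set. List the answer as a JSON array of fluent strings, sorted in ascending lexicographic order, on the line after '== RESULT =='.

Compute (S \ del) ∪ add:
  pre ⊆ S: {in(p4,t1), truck_at(t1,portB)} ⊆ S  — applicable
  S \ del = {truck_at(t1,portB), truck_at(t2,whs2)}
  ∪ add   = {pkg_at(p4,portB), truck_at(t1,portB), truck_at(t2,whs2)}

== RESULT ==
["pkg_at(p4,portB)", "truck_at(t1,portB)", "truck_at(t2,whs2)"]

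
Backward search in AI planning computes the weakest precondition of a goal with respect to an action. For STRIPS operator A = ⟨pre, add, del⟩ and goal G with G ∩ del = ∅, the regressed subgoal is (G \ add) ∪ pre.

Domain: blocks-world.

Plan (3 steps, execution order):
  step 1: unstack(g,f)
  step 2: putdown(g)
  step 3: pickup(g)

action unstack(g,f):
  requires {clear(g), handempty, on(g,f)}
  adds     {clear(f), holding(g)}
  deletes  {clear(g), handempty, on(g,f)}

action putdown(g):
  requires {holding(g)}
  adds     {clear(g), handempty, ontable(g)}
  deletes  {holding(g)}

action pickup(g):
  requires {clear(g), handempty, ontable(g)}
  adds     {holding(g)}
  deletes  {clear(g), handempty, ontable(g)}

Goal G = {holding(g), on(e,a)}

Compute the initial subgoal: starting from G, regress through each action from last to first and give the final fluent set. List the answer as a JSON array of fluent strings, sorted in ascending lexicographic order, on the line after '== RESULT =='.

Regress step by step:
  through step 3 (pickup(g)): drop {holding(g)}, keep {on(e,a)}, require {clear(g), handempty, ontable(g)}
    → {clear(g), handempty, on(e,a), ontable(g)}
  through step 2 (putdown(g)): drop {clear(g), handempty, ontable(g)}, keep {on(e,a)}, require {holding(g)}
    → {holding(g), on(e,a)}
  through step 1 (unstack(g,f)): drop {holding(g)}, keep {on(e,a)}, require {clear(g), handempty, on(g,f)}
    → {clear(g), handempty, on(e,a), on(g,f)}

== RESULT ==
["clear(g)", "handempty", "on(e,a)", "on(g,f)"]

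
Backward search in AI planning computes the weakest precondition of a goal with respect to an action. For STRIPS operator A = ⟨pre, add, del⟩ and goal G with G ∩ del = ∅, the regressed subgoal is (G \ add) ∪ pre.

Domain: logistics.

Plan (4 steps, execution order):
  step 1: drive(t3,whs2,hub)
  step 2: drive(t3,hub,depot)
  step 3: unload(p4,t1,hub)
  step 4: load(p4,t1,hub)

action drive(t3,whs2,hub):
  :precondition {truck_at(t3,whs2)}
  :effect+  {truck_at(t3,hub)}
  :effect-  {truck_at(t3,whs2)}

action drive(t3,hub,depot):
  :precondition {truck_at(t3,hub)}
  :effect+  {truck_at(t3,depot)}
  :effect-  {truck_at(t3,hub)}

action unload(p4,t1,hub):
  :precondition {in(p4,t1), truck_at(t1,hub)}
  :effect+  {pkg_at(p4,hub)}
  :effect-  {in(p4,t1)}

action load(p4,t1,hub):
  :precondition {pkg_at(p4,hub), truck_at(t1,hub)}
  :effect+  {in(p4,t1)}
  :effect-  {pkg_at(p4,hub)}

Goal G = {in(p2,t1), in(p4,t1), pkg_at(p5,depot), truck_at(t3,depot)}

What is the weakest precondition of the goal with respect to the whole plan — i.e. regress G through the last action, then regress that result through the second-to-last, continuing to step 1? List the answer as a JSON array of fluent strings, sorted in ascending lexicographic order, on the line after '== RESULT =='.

Work backward from the goal:
  through step 4 (load(p4,t1,hub)): drop {in(p4,t1)}, keep {in(p2,t1), pkg_at(p5,depot), truck_at(t3,depot)}, require {pkg_at(p4,hub), truck_at(t1,hub)}
    → {in(p2,t1), pkg_at(p4,hub), pkg_at(p5,depot), truck_at(t1,hub), truck_at(t3,depot)}
  through step 3 (unload(p4,t1,hub)): drop {pkg_at(p4,hub)}, keep {in(p2,t1), pkg_at(p5,depot), truck_at(t1,hub), truck_at(t3,depot)}, require {in(p4,t1), truck_at(t1,hub)}
    → {in(p2,t1), in(p4,t1), pkg_at(p5,depot), truck_at(t1,hub), truck_at(t3,depot)}
  through step 2 (drive(t3,hub,depot)): drop {truck_at(t3,depot)}, keep {in(p2,t1), in(p4,t1), pkg_at(p5,depot), truck_at(t1,hub)}, require {truck_at(t3,hub)}
    → {in(p2,t1), in(p4,t1), pkg_at(p5,depot), truck_at(t1,hub), truck_at(t3,hub)}
  through step 1 (drive(t3,whs2,hub)): drop {truck_at(t3,hub)}, keep {in(p2,t1), in(p4,t1), pkg_at(p5,depot), truck_at(t1,hub)}, require {truck_at(t3,whs2)}
    → {in(p2,t1), in(p4,t1), pkg_at(p5,depot), truck_at(t1,hub), truck_at(t3,whs2)}

== RESULT ==
["in(p2,t1)", "in(p4,t1)", "pkg_at(p5,depot)", "truck_at(t1,hub)", "truck_at(t3,whs2)"]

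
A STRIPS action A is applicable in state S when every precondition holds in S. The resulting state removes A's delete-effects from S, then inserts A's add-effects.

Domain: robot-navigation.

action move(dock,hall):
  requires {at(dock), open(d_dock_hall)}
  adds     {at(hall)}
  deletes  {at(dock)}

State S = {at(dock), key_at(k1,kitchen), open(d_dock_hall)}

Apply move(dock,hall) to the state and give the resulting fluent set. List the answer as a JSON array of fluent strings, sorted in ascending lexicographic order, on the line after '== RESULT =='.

Progress:
  pre ⊆ S: {at(dock), open(d_dock_hall)} ⊆ S  — applicable
  S \ del = {key_at(k1,kitchen), open(d_dock_hall)}
  ∪ add   = {at(hall), key_at(k1,kitchen), open(d_dock_hall)}

== RESULT ==
["at(hall)", "key_at(k1,kitchen)", "open(d_dock_hall)"]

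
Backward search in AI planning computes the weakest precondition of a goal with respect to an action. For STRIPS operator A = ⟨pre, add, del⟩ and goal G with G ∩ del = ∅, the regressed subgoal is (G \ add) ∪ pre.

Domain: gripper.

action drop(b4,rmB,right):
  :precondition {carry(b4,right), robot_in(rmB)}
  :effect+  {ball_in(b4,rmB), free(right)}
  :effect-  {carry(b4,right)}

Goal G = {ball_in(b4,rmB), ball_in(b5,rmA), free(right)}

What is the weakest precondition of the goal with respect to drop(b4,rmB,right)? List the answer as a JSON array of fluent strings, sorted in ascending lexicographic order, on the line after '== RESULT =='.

Compute (G \ add) ∪ pre:
  G ∩ del = {}  (empty — regression defined)
  G \ add = {ball_in(b4,rmB), ball_in(b5,rmA), free(right)} \ {ball_in(b4,rmB), free(right)} = {ball_in(b5,rmA)}
  ∪ pre   = {ball_in(b5,rmA)} ∪ {carry(b4,right), robot_in(rmB)}
          = {ball_in(b5,rmA), carry(b4,right), robot_in(rmB)}

== RESULT ==
["ball_in(b5,rmA)", "carry(b4,right)", "robot_in(rmB)"]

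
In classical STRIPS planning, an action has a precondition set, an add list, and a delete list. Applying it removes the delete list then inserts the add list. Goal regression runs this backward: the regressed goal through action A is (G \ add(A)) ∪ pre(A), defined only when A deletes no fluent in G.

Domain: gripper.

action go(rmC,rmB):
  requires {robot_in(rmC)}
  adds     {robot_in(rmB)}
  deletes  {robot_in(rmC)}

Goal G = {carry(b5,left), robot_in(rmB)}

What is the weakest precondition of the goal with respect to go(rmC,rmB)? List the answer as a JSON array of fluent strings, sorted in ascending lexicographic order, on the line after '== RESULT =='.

Regress:
  G ∩ del = {}  (empty — regression defined)
  G \ add = {carry(b5,left), robot_in(rmB)} \ {robot_in(rmB)} = {carry(b5,left)}
  ∪ pre   = {carry(b5,left)} ∪ {robot_in(rmC)}
          = {carry(b5,left), robot_in(rmC)}

== RESULT ==
["carry(b5,left)", "robot_in(rmC)"]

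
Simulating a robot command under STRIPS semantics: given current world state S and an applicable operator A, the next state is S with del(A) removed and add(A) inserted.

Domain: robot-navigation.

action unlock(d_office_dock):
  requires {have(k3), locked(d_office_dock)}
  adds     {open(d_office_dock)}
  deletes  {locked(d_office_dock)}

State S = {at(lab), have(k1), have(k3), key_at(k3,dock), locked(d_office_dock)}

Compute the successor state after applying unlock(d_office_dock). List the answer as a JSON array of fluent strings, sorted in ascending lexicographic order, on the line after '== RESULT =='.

Progress:
  pre ⊆ S: {have(k3), locked(d_office_dock)} ⊆ S  — applicable
  S \ del = {at(lab), have(k1), have(k3), key_at(k3,dock)}
  ∪ add   = {at(lab), have(k1), have(k3), key_at(k3,dock), open(d_office_dock)}

== RESULT ==
["at(lab)", "have(k1)", "have(k3)", "key_at(k3,dock)", "open(d_office_dock)"]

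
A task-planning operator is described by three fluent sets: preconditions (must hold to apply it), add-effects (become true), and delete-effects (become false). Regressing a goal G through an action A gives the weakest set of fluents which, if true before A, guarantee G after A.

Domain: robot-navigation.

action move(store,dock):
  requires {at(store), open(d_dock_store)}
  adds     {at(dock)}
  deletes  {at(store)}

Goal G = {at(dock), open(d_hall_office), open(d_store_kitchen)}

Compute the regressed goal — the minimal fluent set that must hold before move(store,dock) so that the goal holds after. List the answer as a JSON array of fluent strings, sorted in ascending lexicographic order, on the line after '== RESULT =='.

Regress:
  G ∩ del = {}  (empty — regression defined)
  G \ add = {at(dock), open(d_hall_office), open(d_store_kitchen)} \ {at(dock)} = {open(d_hall_office), open(d_store_kitchen)}
  ∪ pre   = {open(d_hall_office), open(d_store_kitchen)} ∪ {at(store), open(d_dock_store)}
          = {at(store), open(d_dock_store), open(d_hall_office), open(d_store_kitchen)}

== RESULT ==
["at(store)", "open(d_dock_store)", "open(d_hall_office)", "open(d_store_kitchen)"]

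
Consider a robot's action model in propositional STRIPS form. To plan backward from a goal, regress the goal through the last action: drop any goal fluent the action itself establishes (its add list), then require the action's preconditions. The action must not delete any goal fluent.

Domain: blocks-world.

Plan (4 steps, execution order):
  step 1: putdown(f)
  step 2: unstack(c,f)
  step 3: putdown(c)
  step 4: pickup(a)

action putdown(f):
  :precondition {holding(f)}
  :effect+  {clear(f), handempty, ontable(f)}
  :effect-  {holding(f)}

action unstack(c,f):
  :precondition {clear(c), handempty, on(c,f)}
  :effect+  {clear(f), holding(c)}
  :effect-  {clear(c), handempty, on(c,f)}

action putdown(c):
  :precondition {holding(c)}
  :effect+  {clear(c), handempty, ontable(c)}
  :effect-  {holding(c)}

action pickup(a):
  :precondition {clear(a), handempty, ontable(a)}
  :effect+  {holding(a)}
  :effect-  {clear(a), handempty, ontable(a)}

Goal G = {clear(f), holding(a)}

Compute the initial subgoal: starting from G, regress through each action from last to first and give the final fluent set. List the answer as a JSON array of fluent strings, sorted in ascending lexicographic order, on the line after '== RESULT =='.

Work backward from the goal:
  through step 4 (pickup(a)): drop {holding(a)}, keep {clear(f)}, require {clear(a), handempty, ontable(a)}
    → {clear(a), clear(f), handempty, ontable(a)}
  through step 3 (putdown(c)): drop {handempty}, keep {clear(a), clear(f), ontable(a)}, require {holding(c)}
    → {clear(a), clear(f), holding(c), ontable(a)}
  through step 2 (unstack(c,f)): drop {clear(f), holding(c)}, keep {clear(a), ontable(a)}, require {clear(c), handempty, on(c,f)}
    → {clear(a), clear(c), handempty, on(c,f), ontable(a)}
  through step 1 (putdown(f)): drop {handempty}, keep {clear(a), clear(c), on(c,f), ontable(a)}, require {holding(f)}
    → {clear(a), clear(c), holding(f), on(c,f), ontable(a)}

== RESULT ==
["clear(a)", "clear(c)", "holding(f)", "on(c,f)", "ontable(a)"]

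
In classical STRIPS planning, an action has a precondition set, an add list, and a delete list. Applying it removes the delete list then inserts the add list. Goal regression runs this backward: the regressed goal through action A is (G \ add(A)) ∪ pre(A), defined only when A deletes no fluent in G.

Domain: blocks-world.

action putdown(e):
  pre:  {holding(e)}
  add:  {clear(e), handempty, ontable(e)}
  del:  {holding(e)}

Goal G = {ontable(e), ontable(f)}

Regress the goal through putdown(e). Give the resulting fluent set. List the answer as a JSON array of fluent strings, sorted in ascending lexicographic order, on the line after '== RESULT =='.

Regress:
  G ∩ del = {}  (empty — regression defined)
  G \ add = {ontable(e), ontable(f)} \ {clear(e), handempty, ontable(e)} = {ontable(f)}
  ∪ pre   = {ontable(f)} ∪ {holding(e)}
          = {holding(e), ontable(f)}

== RESULT ==
["holding(e)", "ontable(f)"]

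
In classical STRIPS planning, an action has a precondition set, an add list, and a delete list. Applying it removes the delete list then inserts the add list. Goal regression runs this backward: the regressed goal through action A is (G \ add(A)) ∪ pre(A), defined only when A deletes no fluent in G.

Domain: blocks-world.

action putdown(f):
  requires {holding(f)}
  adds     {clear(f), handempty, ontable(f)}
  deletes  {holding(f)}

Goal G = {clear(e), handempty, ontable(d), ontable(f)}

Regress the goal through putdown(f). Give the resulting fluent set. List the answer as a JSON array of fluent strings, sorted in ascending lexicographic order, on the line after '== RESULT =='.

Regress:
  G ∩ del = {}  (empty — regression defined)
  G \ add = {clear(e), handempty, ontable(d), ontable(f)} \ {clear(f), handempty, ontable(f)} = {clear(e), ontable(d)}
  ∪ pre   = {clear(e), ontable(d)} ∪ {holding(f)}
          = {clear(e), holding(f), ontable(d)}

== RESULT ==
["clear(e)", "holding(f)", "ontable(d)"]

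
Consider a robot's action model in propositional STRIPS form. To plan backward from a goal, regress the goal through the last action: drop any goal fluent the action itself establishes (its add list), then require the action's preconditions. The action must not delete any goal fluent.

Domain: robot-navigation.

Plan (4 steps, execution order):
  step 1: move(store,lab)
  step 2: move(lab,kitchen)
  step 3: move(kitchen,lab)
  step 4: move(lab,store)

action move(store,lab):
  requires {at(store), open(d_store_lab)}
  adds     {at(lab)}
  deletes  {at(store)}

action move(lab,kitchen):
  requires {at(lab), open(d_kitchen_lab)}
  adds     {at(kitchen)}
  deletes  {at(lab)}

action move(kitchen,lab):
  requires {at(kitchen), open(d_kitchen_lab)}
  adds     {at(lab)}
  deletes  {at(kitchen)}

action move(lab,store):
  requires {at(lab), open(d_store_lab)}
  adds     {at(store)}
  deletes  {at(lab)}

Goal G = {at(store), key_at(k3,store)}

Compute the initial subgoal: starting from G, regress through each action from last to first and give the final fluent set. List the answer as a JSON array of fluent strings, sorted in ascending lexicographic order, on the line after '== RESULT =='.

Work backward from the goal:
  through step 4 (move(lab,store)): drop {at(store)}, keep {key_at(k3,store)}, require {at(lab), open(d_store_lab)}
    → {at(lab), key_at(k3,store), open(d_store_lab)}
  through step 3 (move(kitchen,lab)): drop {at(lab)}, keep {key_at(k3,store), open(d_store_lab)}, require {at(kitchen), open(d_kitchen_lab)}
    → {at(kitchen), key_at(k3,store), open(d_kitchen_lab), open(d_store_lab)}
  through step 2 (move(lab,kitchen)): drop {at(kitchen)}, keep {key_at(k3,store), open(d_kitchen_lab), open(d_store_lab)}, require {at(lab), open(d_kitchen_lab)}
    → {at(lab), key_at(k3,store), open(d_kitchen_lab), open(d_store_lab)}
  through step 1 (move(store,lab)): drop {at(lab)}, keep {key_at(k3,store), open(d_kitchen_lab), open(d_store_lab)}, require {at(store), open(d_store_lab)}
    → {at(store), key_at(k3,store), open(d_kitchen_lab), open(d_store_lab)}

== RESULT ==
["at(store)", "key_at(k3,store)", "open(d_kitchen_lab)", "open(d_store_lab)"]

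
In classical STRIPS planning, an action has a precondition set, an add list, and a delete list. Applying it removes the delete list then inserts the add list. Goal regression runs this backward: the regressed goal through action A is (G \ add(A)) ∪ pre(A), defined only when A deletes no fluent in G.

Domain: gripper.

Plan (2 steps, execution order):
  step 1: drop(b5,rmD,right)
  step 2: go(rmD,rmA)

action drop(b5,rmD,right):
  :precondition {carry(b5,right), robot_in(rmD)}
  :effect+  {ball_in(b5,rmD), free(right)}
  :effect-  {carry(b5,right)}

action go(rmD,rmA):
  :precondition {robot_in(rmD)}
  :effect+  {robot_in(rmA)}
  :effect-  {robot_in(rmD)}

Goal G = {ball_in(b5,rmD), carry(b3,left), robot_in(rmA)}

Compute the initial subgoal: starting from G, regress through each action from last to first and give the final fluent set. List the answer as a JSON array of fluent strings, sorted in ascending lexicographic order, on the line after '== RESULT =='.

Regress step by step:
  through step 2 (go(rmD,rmA)): drop {robot_in(rmA)}, keep {ball_in(b5,rmD), carry(b3,left)}, require {robot_in(rmD)}
    → {ball_in(b5,rmD), carry(b3,left), robot_in(rmD)}
  through step 1 (drop(b5,rmD,right)): drop {ball_in(b5,rmD)}, keep {carry(b3,left), robot_in(rmD)}, require {carry(b5,right), robot_in(rmD)}
    → {carry(b3,left), carry(b5,right), robot_in(rmD)}

== RESULT ==
["carry(b3,left)", "carry(b5,right)", "robot_in(rmD)"]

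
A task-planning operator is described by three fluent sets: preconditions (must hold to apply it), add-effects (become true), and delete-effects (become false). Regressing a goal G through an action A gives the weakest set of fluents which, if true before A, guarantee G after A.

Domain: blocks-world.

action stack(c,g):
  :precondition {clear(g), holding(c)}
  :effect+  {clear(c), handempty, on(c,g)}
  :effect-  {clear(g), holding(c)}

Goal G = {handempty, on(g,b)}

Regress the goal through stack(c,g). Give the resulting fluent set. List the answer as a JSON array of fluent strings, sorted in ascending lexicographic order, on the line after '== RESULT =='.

Regress:
  G ∩ del = {}  (empty — regression defined)
  G \ add = {handempty, on(g,b)} \ {clear(c), handempty, on(c,g)} = {on(g,b)}
  ∪ pre   = {on(g,b)} ∪ {clear(g), holding(c)}
          = {clear(g), holding(c), on(g,b)}

== RESULT ==
["clear(g)", "holding(c)", "on(g,b)"]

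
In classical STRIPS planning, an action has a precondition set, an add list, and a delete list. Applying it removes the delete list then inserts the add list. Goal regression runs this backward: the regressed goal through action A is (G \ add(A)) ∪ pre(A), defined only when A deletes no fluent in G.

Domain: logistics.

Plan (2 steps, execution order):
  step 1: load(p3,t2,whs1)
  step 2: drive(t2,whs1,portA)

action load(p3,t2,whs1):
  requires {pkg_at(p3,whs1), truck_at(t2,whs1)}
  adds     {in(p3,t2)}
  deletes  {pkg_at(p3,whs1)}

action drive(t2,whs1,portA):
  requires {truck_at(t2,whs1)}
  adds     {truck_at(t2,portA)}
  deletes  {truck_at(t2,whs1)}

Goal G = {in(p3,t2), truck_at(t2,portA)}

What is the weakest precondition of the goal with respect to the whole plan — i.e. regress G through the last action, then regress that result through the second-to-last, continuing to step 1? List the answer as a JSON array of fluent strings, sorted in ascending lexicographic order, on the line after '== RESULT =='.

Work backward from the goal:
  through step 2 (drive(t2,whs1,portA)): drop {truck_at(t2,portA)}, keep {in(p3,t2)}, require {truck_at(t2,whs1)}
    → {in(p3,t2), truck_at(t2,whs1)}
  through step 1 (load(p3,t2,whs1)): drop {in(p3,t2)}, keep {truck_at(t2,whs1)}, require {pkg_at(p3,whs1), truck_at(t2,whs1)}
    → {pkg_at(p3,whs1), truck_at(t2,whs1)}

== RESULT ==
["pkg_at(p3,whs1)", "truck_at(t2,whs1)"]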